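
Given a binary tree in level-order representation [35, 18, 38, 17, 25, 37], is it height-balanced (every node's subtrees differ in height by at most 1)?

Tree (level-order array): [35, 18, 38, 17, 25, 37]
Definition: a tree is height-balanced if, at every node, |h(left) - h(right)| <= 1 (empty subtree has height -1).
Bottom-up per-node check:
  node 17: h_left=-1, h_right=-1, diff=0 [OK], height=0
  node 25: h_left=-1, h_right=-1, diff=0 [OK], height=0
  node 18: h_left=0, h_right=0, diff=0 [OK], height=1
  node 37: h_left=-1, h_right=-1, diff=0 [OK], height=0
  node 38: h_left=0, h_right=-1, diff=1 [OK], height=1
  node 35: h_left=1, h_right=1, diff=0 [OK], height=2
All nodes satisfy the balance condition.
Result: Balanced


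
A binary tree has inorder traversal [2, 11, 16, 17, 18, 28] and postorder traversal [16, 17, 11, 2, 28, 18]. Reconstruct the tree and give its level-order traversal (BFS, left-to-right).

Inorder:   [2, 11, 16, 17, 18, 28]
Postorder: [16, 17, 11, 2, 28, 18]
Algorithm: postorder visits root last, so walk postorder right-to-left;
each value is the root of the current inorder slice — split it at that
value, recurse on the right subtree first, then the left.
Recursive splits:
  root=18; inorder splits into left=[2, 11, 16, 17], right=[28]
  root=28; inorder splits into left=[], right=[]
  root=2; inorder splits into left=[], right=[11, 16, 17]
  root=11; inorder splits into left=[], right=[16, 17]
  root=17; inorder splits into left=[16], right=[]
  root=16; inorder splits into left=[], right=[]
Reconstructed level-order: [18, 2, 28, 11, 17, 16]


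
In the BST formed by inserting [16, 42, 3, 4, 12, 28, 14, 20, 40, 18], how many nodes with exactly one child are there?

Tree built from: [16, 42, 3, 4, 12, 28, 14, 20, 40, 18]
Tree (level-order array): [16, 3, 42, None, 4, 28, None, None, 12, 20, 40, None, 14, 18]
Rule: These are nodes with exactly 1 non-null child.
Per-node child counts:
  node 16: 2 child(ren)
  node 3: 1 child(ren)
  node 4: 1 child(ren)
  node 12: 1 child(ren)
  node 14: 0 child(ren)
  node 42: 1 child(ren)
  node 28: 2 child(ren)
  node 20: 1 child(ren)
  node 18: 0 child(ren)
  node 40: 0 child(ren)
Matching nodes: [3, 4, 12, 42, 20]
Count of nodes with exactly one child: 5


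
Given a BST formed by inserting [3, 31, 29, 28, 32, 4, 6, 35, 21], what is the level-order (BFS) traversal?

Tree insertion order: [3, 31, 29, 28, 32, 4, 6, 35, 21]
Tree (level-order array): [3, None, 31, 29, 32, 28, None, None, 35, 4, None, None, None, None, 6, None, 21]
BFS from the root, enqueuing left then right child of each popped node:
  queue [3] -> pop 3, enqueue [31], visited so far: [3]
  queue [31] -> pop 31, enqueue [29, 32], visited so far: [3, 31]
  queue [29, 32] -> pop 29, enqueue [28], visited so far: [3, 31, 29]
  queue [32, 28] -> pop 32, enqueue [35], visited so far: [3, 31, 29, 32]
  queue [28, 35] -> pop 28, enqueue [4], visited so far: [3, 31, 29, 32, 28]
  queue [35, 4] -> pop 35, enqueue [none], visited so far: [3, 31, 29, 32, 28, 35]
  queue [4] -> pop 4, enqueue [6], visited so far: [3, 31, 29, 32, 28, 35, 4]
  queue [6] -> pop 6, enqueue [21], visited so far: [3, 31, 29, 32, 28, 35, 4, 6]
  queue [21] -> pop 21, enqueue [none], visited so far: [3, 31, 29, 32, 28, 35, 4, 6, 21]
Result: [3, 31, 29, 32, 28, 35, 4, 6, 21]


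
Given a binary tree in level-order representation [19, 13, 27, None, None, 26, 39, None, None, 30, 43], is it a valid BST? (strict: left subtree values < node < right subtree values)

Level-order array: [19, 13, 27, None, None, 26, 39, None, None, 30, 43]
Validate using subtree bounds (lo, hi): at each node, require lo < value < hi,
then recurse left with hi=value and right with lo=value.
Preorder trace (stopping at first violation):
  at node 19 with bounds (-inf, +inf): OK
  at node 13 with bounds (-inf, 19): OK
  at node 27 with bounds (19, +inf): OK
  at node 26 with bounds (19, 27): OK
  at node 39 with bounds (27, +inf): OK
  at node 30 with bounds (27, 39): OK
  at node 43 with bounds (39, +inf): OK
No violation found at any node.
Result: Valid BST


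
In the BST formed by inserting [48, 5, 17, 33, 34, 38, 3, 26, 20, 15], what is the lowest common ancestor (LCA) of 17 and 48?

Tree insertion order: [48, 5, 17, 33, 34, 38, 3, 26, 20, 15]
Tree (level-order array): [48, 5, None, 3, 17, None, None, 15, 33, None, None, 26, 34, 20, None, None, 38]
In a BST, the LCA of p=17, q=48 is the first node v on the
root-to-leaf path with p <= v <= q (go left if both < v, right if both > v).
Walk from root:
  at 48: 17 <= 48 <= 48, this is the LCA
LCA = 48


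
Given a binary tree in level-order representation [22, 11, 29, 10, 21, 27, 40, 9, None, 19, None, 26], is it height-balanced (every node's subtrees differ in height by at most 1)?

Tree (level-order array): [22, 11, 29, 10, 21, 27, 40, 9, None, 19, None, 26]
Definition: a tree is height-balanced if, at every node, |h(left) - h(right)| <= 1 (empty subtree has height -1).
Bottom-up per-node check:
  node 9: h_left=-1, h_right=-1, diff=0 [OK], height=0
  node 10: h_left=0, h_right=-1, diff=1 [OK], height=1
  node 19: h_left=-1, h_right=-1, diff=0 [OK], height=0
  node 21: h_left=0, h_right=-1, diff=1 [OK], height=1
  node 11: h_left=1, h_right=1, diff=0 [OK], height=2
  node 26: h_left=-1, h_right=-1, diff=0 [OK], height=0
  node 27: h_left=0, h_right=-1, diff=1 [OK], height=1
  node 40: h_left=-1, h_right=-1, diff=0 [OK], height=0
  node 29: h_left=1, h_right=0, diff=1 [OK], height=2
  node 22: h_left=2, h_right=2, diff=0 [OK], height=3
All nodes satisfy the balance condition.
Result: Balanced


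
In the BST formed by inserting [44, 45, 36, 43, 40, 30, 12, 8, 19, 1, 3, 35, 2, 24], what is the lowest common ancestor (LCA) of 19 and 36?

Tree insertion order: [44, 45, 36, 43, 40, 30, 12, 8, 19, 1, 3, 35, 2, 24]
Tree (level-order array): [44, 36, 45, 30, 43, None, None, 12, 35, 40, None, 8, 19, None, None, None, None, 1, None, None, 24, None, 3, None, None, 2]
In a BST, the LCA of p=19, q=36 is the first node v on the
root-to-leaf path with p <= v <= q (go left if both < v, right if both > v).
Walk from root:
  at 44: both 19 and 36 < 44, go left
  at 36: 19 <= 36 <= 36, this is the LCA
LCA = 36


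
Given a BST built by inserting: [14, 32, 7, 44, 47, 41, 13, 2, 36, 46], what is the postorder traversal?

Tree insertion order: [14, 32, 7, 44, 47, 41, 13, 2, 36, 46]
Tree (level-order array): [14, 7, 32, 2, 13, None, 44, None, None, None, None, 41, 47, 36, None, 46]
Postorder traversal: [2, 13, 7, 36, 41, 46, 47, 44, 32, 14]


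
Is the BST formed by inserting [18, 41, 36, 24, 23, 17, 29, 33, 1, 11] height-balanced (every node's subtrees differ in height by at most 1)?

Tree (level-order array): [18, 17, 41, 1, None, 36, None, None, 11, 24, None, None, None, 23, 29, None, None, None, 33]
Definition: a tree is height-balanced if, at every node, |h(left) - h(right)| <= 1 (empty subtree has height -1).
Bottom-up per-node check:
  node 11: h_left=-1, h_right=-1, diff=0 [OK], height=0
  node 1: h_left=-1, h_right=0, diff=1 [OK], height=1
  node 17: h_left=1, h_right=-1, diff=2 [FAIL (|1--1|=2 > 1)], height=2
  node 23: h_left=-1, h_right=-1, diff=0 [OK], height=0
  node 33: h_left=-1, h_right=-1, diff=0 [OK], height=0
  node 29: h_left=-1, h_right=0, diff=1 [OK], height=1
  node 24: h_left=0, h_right=1, diff=1 [OK], height=2
  node 36: h_left=2, h_right=-1, diff=3 [FAIL (|2--1|=3 > 1)], height=3
  node 41: h_left=3, h_right=-1, diff=4 [FAIL (|3--1|=4 > 1)], height=4
  node 18: h_left=2, h_right=4, diff=2 [FAIL (|2-4|=2 > 1)], height=5
Node 17 violates the condition: |1 - -1| = 2 > 1.
Result: Not balanced


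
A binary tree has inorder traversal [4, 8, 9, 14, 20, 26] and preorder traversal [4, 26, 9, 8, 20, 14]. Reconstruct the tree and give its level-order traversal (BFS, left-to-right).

Inorder:  [4, 8, 9, 14, 20, 26]
Preorder: [4, 26, 9, 8, 20, 14]
Algorithm: preorder visits root first, so consume preorder in order;
for each root, split the current inorder slice at that value into
left-subtree inorder and right-subtree inorder, then recurse.
Recursive splits:
  root=4; inorder splits into left=[], right=[8, 9, 14, 20, 26]
  root=26; inorder splits into left=[8, 9, 14, 20], right=[]
  root=9; inorder splits into left=[8], right=[14, 20]
  root=8; inorder splits into left=[], right=[]
  root=20; inorder splits into left=[14], right=[]
  root=14; inorder splits into left=[], right=[]
Reconstructed level-order: [4, 26, 9, 8, 20, 14]


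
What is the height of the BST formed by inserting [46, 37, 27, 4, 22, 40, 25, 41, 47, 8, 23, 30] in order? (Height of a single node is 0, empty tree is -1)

Insertion order: [46, 37, 27, 4, 22, 40, 25, 41, 47, 8, 23, 30]
Tree (level-order array): [46, 37, 47, 27, 40, None, None, 4, 30, None, 41, None, 22, None, None, None, None, 8, 25, None, None, 23]
Compute height bottom-up (empty subtree = -1):
  height(8) = 1 + max(-1, -1) = 0
  height(23) = 1 + max(-1, -1) = 0
  height(25) = 1 + max(0, -1) = 1
  height(22) = 1 + max(0, 1) = 2
  height(4) = 1 + max(-1, 2) = 3
  height(30) = 1 + max(-1, -1) = 0
  height(27) = 1 + max(3, 0) = 4
  height(41) = 1 + max(-1, -1) = 0
  height(40) = 1 + max(-1, 0) = 1
  height(37) = 1 + max(4, 1) = 5
  height(47) = 1 + max(-1, -1) = 0
  height(46) = 1 + max(5, 0) = 6
Height = 6


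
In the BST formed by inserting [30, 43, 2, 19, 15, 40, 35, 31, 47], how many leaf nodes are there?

Tree built from: [30, 43, 2, 19, 15, 40, 35, 31, 47]
Tree (level-order array): [30, 2, 43, None, 19, 40, 47, 15, None, 35, None, None, None, None, None, 31]
Rule: A leaf has 0 children.
Per-node child counts:
  node 30: 2 child(ren)
  node 2: 1 child(ren)
  node 19: 1 child(ren)
  node 15: 0 child(ren)
  node 43: 2 child(ren)
  node 40: 1 child(ren)
  node 35: 1 child(ren)
  node 31: 0 child(ren)
  node 47: 0 child(ren)
Matching nodes: [15, 31, 47]
Count of leaf nodes: 3


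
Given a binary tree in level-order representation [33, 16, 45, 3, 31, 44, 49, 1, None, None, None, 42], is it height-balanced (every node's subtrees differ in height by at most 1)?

Tree (level-order array): [33, 16, 45, 3, 31, 44, 49, 1, None, None, None, 42]
Definition: a tree is height-balanced if, at every node, |h(left) - h(right)| <= 1 (empty subtree has height -1).
Bottom-up per-node check:
  node 1: h_left=-1, h_right=-1, diff=0 [OK], height=0
  node 3: h_left=0, h_right=-1, diff=1 [OK], height=1
  node 31: h_left=-1, h_right=-1, diff=0 [OK], height=0
  node 16: h_left=1, h_right=0, diff=1 [OK], height=2
  node 42: h_left=-1, h_right=-1, diff=0 [OK], height=0
  node 44: h_left=0, h_right=-1, diff=1 [OK], height=1
  node 49: h_left=-1, h_right=-1, diff=0 [OK], height=0
  node 45: h_left=1, h_right=0, diff=1 [OK], height=2
  node 33: h_left=2, h_right=2, diff=0 [OK], height=3
All nodes satisfy the balance condition.
Result: Balanced


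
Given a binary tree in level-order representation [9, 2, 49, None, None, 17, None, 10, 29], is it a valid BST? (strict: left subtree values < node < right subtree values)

Level-order array: [9, 2, 49, None, None, 17, None, 10, 29]
Validate using subtree bounds (lo, hi): at each node, require lo < value < hi,
then recurse left with hi=value and right with lo=value.
Preorder trace (stopping at first violation):
  at node 9 with bounds (-inf, +inf): OK
  at node 2 with bounds (-inf, 9): OK
  at node 49 with bounds (9, +inf): OK
  at node 17 with bounds (9, 49): OK
  at node 10 with bounds (9, 17): OK
  at node 29 with bounds (17, 49): OK
No violation found at any node.
Result: Valid BST


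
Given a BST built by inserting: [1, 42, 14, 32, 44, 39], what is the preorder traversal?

Tree insertion order: [1, 42, 14, 32, 44, 39]
Tree (level-order array): [1, None, 42, 14, 44, None, 32, None, None, None, 39]
Preorder traversal: [1, 42, 14, 32, 39, 44]


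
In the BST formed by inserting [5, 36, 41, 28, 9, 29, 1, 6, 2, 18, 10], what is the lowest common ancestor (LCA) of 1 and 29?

Tree insertion order: [5, 36, 41, 28, 9, 29, 1, 6, 2, 18, 10]
Tree (level-order array): [5, 1, 36, None, 2, 28, 41, None, None, 9, 29, None, None, 6, 18, None, None, None, None, 10]
In a BST, the LCA of p=1, q=29 is the first node v on the
root-to-leaf path with p <= v <= q (go left if both < v, right if both > v).
Walk from root:
  at 5: 1 <= 5 <= 29, this is the LCA
LCA = 5


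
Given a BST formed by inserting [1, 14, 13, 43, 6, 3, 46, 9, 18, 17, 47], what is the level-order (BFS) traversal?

Tree insertion order: [1, 14, 13, 43, 6, 3, 46, 9, 18, 17, 47]
Tree (level-order array): [1, None, 14, 13, 43, 6, None, 18, 46, 3, 9, 17, None, None, 47]
BFS from the root, enqueuing left then right child of each popped node:
  queue [1] -> pop 1, enqueue [14], visited so far: [1]
  queue [14] -> pop 14, enqueue [13, 43], visited so far: [1, 14]
  queue [13, 43] -> pop 13, enqueue [6], visited so far: [1, 14, 13]
  queue [43, 6] -> pop 43, enqueue [18, 46], visited so far: [1, 14, 13, 43]
  queue [6, 18, 46] -> pop 6, enqueue [3, 9], visited so far: [1, 14, 13, 43, 6]
  queue [18, 46, 3, 9] -> pop 18, enqueue [17], visited so far: [1, 14, 13, 43, 6, 18]
  queue [46, 3, 9, 17] -> pop 46, enqueue [47], visited so far: [1, 14, 13, 43, 6, 18, 46]
  queue [3, 9, 17, 47] -> pop 3, enqueue [none], visited so far: [1, 14, 13, 43, 6, 18, 46, 3]
  queue [9, 17, 47] -> pop 9, enqueue [none], visited so far: [1, 14, 13, 43, 6, 18, 46, 3, 9]
  queue [17, 47] -> pop 17, enqueue [none], visited so far: [1, 14, 13, 43, 6, 18, 46, 3, 9, 17]
  queue [47] -> pop 47, enqueue [none], visited so far: [1, 14, 13, 43, 6, 18, 46, 3, 9, 17, 47]
Result: [1, 14, 13, 43, 6, 18, 46, 3, 9, 17, 47]


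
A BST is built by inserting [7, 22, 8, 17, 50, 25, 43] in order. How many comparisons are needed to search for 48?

Search path for 48: 7 -> 22 -> 50 -> 25 -> 43
Found: False
Comparisons: 5


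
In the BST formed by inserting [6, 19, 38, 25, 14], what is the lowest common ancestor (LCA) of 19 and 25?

Tree insertion order: [6, 19, 38, 25, 14]
Tree (level-order array): [6, None, 19, 14, 38, None, None, 25]
In a BST, the LCA of p=19, q=25 is the first node v on the
root-to-leaf path with p <= v <= q (go left if both < v, right if both > v).
Walk from root:
  at 6: both 19 and 25 > 6, go right
  at 19: 19 <= 19 <= 25, this is the LCA
LCA = 19


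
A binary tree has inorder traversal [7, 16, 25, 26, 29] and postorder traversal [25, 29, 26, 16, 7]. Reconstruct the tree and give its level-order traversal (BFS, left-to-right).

Inorder:   [7, 16, 25, 26, 29]
Postorder: [25, 29, 26, 16, 7]
Algorithm: postorder visits root last, so walk postorder right-to-left;
each value is the root of the current inorder slice — split it at that
value, recurse on the right subtree first, then the left.
Recursive splits:
  root=7; inorder splits into left=[], right=[16, 25, 26, 29]
  root=16; inorder splits into left=[], right=[25, 26, 29]
  root=26; inorder splits into left=[25], right=[29]
  root=29; inorder splits into left=[], right=[]
  root=25; inorder splits into left=[], right=[]
Reconstructed level-order: [7, 16, 26, 25, 29]


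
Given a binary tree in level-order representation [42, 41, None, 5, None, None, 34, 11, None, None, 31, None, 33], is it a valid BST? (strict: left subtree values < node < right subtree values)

Level-order array: [42, 41, None, 5, None, None, 34, 11, None, None, 31, None, 33]
Validate using subtree bounds (lo, hi): at each node, require lo < value < hi,
then recurse left with hi=value and right with lo=value.
Preorder trace (stopping at first violation):
  at node 42 with bounds (-inf, +inf): OK
  at node 41 with bounds (-inf, 42): OK
  at node 5 with bounds (-inf, 41): OK
  at node 34 with bounds (5, 41): OK
  at node 11 with bounds (5, 34): OK
  at node 31 with bounds (11, 34): OK
  at node 33 with bounds (31, 34): OK
No violation found at any node.
Result: Valid BST


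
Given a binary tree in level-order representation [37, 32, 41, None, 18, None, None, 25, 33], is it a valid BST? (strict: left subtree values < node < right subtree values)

Level-order array: [37, 32, 41, None, 18, None, None, 25, 33]
Validate using subtree bounds (lo, hi): at each node, require lo < value < hi,
then recurse left with hi=value and right with lo=value.
Preorder trace (stopping at first violation):
  at node 37 with bounds (-inf, +inf): OK
  at node 32 with bounds (-inf, 37): OK
  at node 18 with bounds (32, 37): VIOLATION
Node 18 violates its bound: not (32 < 18 < 37).
Result: Not a valid BST


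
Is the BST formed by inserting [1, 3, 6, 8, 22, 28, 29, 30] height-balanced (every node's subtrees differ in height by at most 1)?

Tree (level-order array): [1, None, 3, None, 6, None, 8, None, 22, None, 28, None, 29, None, 30]
Definition: a tree is height-balanced if, at every node, |h(left) - h(right)| <= 1 (empty subtree has height -1).
Bottom-up per-node check:
  node 30: h_left=-1, h_right=-1, diff=0 [OK], height=0
  node 29: h_left=-1, h_right=0, diff=1 [OK], height=1
  node 28: h_left=-1, h_right=1, diff=2 [FAIL (|-1-1|=2 > 1)], height=2
  node 22: h_left=-1, h_right=2, diff=3 [FAIL (|-1-2|=3 > 1)], height=3
  node 8: h_left=-1, h_right=3, diff=4 [FAIL (|-1-3|=4 > 1)], height=4
  node 6: h_left=-1, h_right=4, diff=5 [FAIL (|-1-4|=5 > 1)], height=5
  node 3: h_left=-1, h_right=5, diff=6 [FAIL (|-1-5|=6 > 1)], height=6
  node 1: h_left=-1, h_right=6, diff=7 [FAIL (|-1-6|=7 > 1)], height=7
Node 28 violates the condition: |-1 - 1| = 2 > 1.
Result: Not balanced


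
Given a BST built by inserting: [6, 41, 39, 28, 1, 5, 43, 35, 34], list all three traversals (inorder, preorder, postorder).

Tree insertion order: [6, 41, 39, 28, 1, 5, 43, 35, 34]
Tree (level-order array): [6, 1, 41, None, 5, 39, 43, None, None, 28, None, None, None, None, 35, 34]
Inorder (L, root, R): [1, 5, 6, 28, 34, 35, 39, 41, 43]
Preorder (root, L, R): [6, 1, 5, 41, 39, 28, 35, 34, 43]
Postorder (L, R, root): [5, 1, 34, 35, 28, 39, 43, 41, 6]


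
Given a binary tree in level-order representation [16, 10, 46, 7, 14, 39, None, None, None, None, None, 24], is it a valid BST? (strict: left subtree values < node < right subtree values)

Level-order array: [16, 10, 46, 7, 14, 39, None, None, None, None, None, 24]
Validate using subtree bounds (lo, hi): at each node, require lo < value < hi,
then recurse left with hi=value and right with lo=value.
Preorder trace (stopping at first violation):
  at node 16 with bounds (-inf, +inf): OK
  at node 10 with bounds (-inf, 16): OK
  at node 7 with bounds (-inf, 10): OK
  at node 14 with bounds (10, 16): OK
  at node 46 with bounds (16, +inf): OK
  at node 39 with bounds (16, 46): OK
  at node 24 with bounds (16, 39): OK
No violation found at any node.
Result: Valid BST


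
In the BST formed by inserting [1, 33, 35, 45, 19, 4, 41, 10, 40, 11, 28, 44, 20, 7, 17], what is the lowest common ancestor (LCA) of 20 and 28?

Tree insertion order: [1, 33, 35, 45, 19, 4, 41, 10, 40, 11, 28, 44, 20, 7, 17]
Tree (level-order array): [1, None, 33, 19, 35, 4, 28, None, 45, None, 10, 20, None, 41, None, 7, 11, None, None, 40, 44, None, None, None, 17]
In a BST, the LCA of p=20, q=28 is the first node v on the
root-to-leaf path with p <= v <= q (go left if both < v, right if both > v).
Walk from root:
  at 1: both 20 and 28 > 1, go right
  at 33: both 20 and 28 < 33, go left
  at 19: both 20 and 28 > 19, go right
  at 28: 20 <= 28 <= 28, this is the LCA
LCA = 28


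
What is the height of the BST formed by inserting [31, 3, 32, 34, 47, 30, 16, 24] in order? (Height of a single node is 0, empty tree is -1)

Insertion order: [31, 3, 32, 34, 47, 30, 16, 24]
Tree (level-order array): [31, 3, 32, None, 30, None, 34, 16, None, None, 47, None, 24]
Compute height bottom-up (empty subtree = -1):
  height(24) = 1 + max(-1, -1) = 0
  height(16) = 1 + max(-1, 0) = 1
  height(30) = 1 + max(1, -1) = 2
  height(3) = 1 + max(-1, 2) = 3
  height(47) = 1 + max(-1, -1) = 0
  height(34) = 1 + max(-1, 0) = 1
  height(32) = 1 + max(-1, 1) = 2
  height(31) = 1 + max(3, 2) = 4
Height = 4


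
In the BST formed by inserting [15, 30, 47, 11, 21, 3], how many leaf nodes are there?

Tree built from: [15, 30, 47, 11, 21, 3]
Tree (level-order array): [15, 11, 30, 3, None, 21, 47]
Rule: A leaf has 0 children.
Per-node child counts:
  node 15: 2 child(ren)
  node 11: 1 child(ren)
  node 3: 0 child(ren)
  node 30: 2 child(ren)
  node 21: 0 child(ren)
  node 47: 0 child(ren)
Matching nodes: [3, 21, 47]
Count of leaf nodes: 3


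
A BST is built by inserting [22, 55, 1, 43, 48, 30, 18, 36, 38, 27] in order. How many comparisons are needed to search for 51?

Search path for 51: 22 -> 55 -> 43 -> 48
Found: False
Comparisons: 4


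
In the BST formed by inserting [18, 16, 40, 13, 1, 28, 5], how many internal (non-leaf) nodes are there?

Tree built from: [18, 16, 40, 13, 1, 28, 5]
Tree (level-order array): [18, 16, 40, 13, None, 28, None, 1, None, None, None, None, 5]
Rule: An internal node has at least one child.
Per-node child counts:
  node 18: 2 child(ren)
  node 16: 1 child(ren)
  node 13: 1 child(ren)
  node 1: 1 child(ren)
  node 5: 0 child(ren)
  node 40: 1 child(ren)
  node 28: 0 child(ren)
Matching nodes: [18, 16, 13, 1, 40]
Count of internal (non-leaf) nodes: 5


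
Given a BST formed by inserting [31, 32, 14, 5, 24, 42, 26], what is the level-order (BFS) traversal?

Tree insertion order: [31, 32, 14, 5, 24, 42, 26]
Tree (level-order array): [31, 14, 32, 5, 24, None, 42, None, None, None, 26]
BFS from the root, enqueuing left then right child of each popped node:
  queue [31] -> pop 31, enqueue [14, 32], visited so far: [31]
  queue [14, 32] -> pop 14, enqueue [5, 24], visited so far: [31, 14]
  queue [32, 5, 24] -> pop 32, enqueue [42], visited so far: [31, 14, 32]
  queue [5, 24, 42] -> pop 5, enqueue [none], visited so far: [31, 14, 32, 5]
  queue [24, 42] -> pop 24, enqueue [26], visited so far: [31, 14, 32, 5, 24]
  queue [42, 26] -> pop 42, enqueue [none], visited so far: [31, 14, 32, 5, 24, 42]
  queue [26] -> pop 26, enqueue [none], visited so far: [31, 14, 32, 5, 24, 42, 26]
Result: [31, 14, 32, 5, 24, 42, 26]


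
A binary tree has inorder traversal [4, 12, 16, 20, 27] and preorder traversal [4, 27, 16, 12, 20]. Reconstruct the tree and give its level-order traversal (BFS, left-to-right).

Inorder:  [4, 12, 16, 20, 27]
Preorder: [4, 27, 16, 12, 20]
Algorithm: preorder visits root first, so consume preorder in order;
for each root, split the current inorder slice at that value into
left-subtree inorder and right-subtree inorder, then recurse.
Recursive splits:
  root=4; inorder splits into left=[], right=[12, 16, 20, 27]
  root=27; inorder splits into left=[12, 16, 20], right=[]
  root=16; inorder splits into left=[12], right=[20]
  root=12; inorder splits into left=[], right=[]
  root=20; inorder splits into left=[], right=[]
Reconstructed level-order: [4, 27, 16, 12, 20]


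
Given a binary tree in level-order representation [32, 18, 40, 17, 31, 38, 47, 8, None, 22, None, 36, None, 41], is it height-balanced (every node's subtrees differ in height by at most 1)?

Tree (level-order array): [32, 18, 40, 17, 31, 38, 47, 8, None, 22, None, 36, None, 41]
Definition: a tree is height-balanced if, at every node, |h(left) - h(right)| <= 1 (empty subtree has height -1).
Bottom-up per-node check:
  node 8: h_left=-1, h_right=-1, diff=0 [OK], height=0
  node 17: h_left=0, h_right=-1, diff=1 [OK], height=1
  node 22: h_left=-1, h_right=-1, diff=0 [OK], height=0
  node 31: h_left=0, h_right=-1, diff=1 [OK], height=1
  node 18: h_left=1, h_right=1, diff=0 [OK], height=2
  node 36: h_left=-1, h_right=-1, diff=0 [OK], height=0
  node 38: h_left=0, h_right=-1, diff=1 [OK], height=1
  node 41: h_left=-1, h_right=-1, diff=0 [OK], height=0
  node 47: h_left=0, h_right=-1, diff=1 [OK], height=1
  node 40: h_left=1, h_right=1, diff=0 [OK], height=2
  node 32: h_left=2, h_right=2, diff=0 [OK], height=3
All nodes satisfy the balance condition.
Result: Balanced


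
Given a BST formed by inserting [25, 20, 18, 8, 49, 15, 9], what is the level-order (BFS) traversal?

Tree insertion order: [25, 20, 18, 8, 49, 15, 9]
Tree (level-order array): [25, 20, 49, 18, None, None, None, 8, None, None, 15, 9]
BFS from the root, enqueuing left then right child of each popped node:
  queue [25] -> pop 25, enqueue [20, 49], visited so far: [25]
  queue [20, 49] -> pop 20, enqueue [18], visited so far: [25, 20]
  queue [49, 18] -> pop 49, enqueue [none], visited so far: [25, 20, 49]
  queue [18] -> pop 18, enqueue [8], visited so far: [25, 20, 49, 18]
  queue [8] -> pop 8, enqueue [15], visited so far: [25, 20, 49, 18, 8]
  queue [15] -> pop 15, enqueue [9], visited so far: [25, 20, 49, 18, 8, 15]
  queue [9] -> pop 9, enqueue [none], visited so far: [25, 20, 49, 18, 8, 15, 9]
Result: [25, 20, 49, 18, 8, 15, 9]


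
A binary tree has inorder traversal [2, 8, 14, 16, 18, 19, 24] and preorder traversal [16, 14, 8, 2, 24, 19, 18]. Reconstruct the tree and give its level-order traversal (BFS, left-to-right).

Inorder:  [2, 8, 14, 16, 18, 19, 24]
Preorder: [16, 14, 8, 2, 24, 19, 18]
Algorithm: preorder visits root first, so consume preorder in order;
for each root, split the current inorder slice at that value into
left-subtree inorder and right-subtree inorder, then recurse.
Recursive splits:
  root=16; inorder splits into left=[2, 8, 14], right=[18, 19, 24]
  root=14; inorder splits into left=[2, 8], right=[]
  root=8; inorder splits into left=[2], right=[]
  root=2; inorder splits into left=[], right=[]
  root=24; inorder splits into left=[18, 19], right=[]
  root=19; inorder splits into left=[18], right=[]
  root=18; inorder splits into left=[], right=[]
Reconstructed level-order: [16, 14, 24, 8, 19, 2, 18]


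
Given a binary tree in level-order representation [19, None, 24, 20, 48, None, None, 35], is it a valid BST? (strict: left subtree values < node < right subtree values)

Level-order array: [19, None, 24, 20, 48, None, None, 35]
Validate using subtree bounds (lo, hi): at each node, require lo < value < hi,
then recurse left with hi=value and right with lo=value.
Preorder trace (stopping at first violation):
  at node 19 with bounds (-inf, +inf): OK
  at node 24 with bounds (19, +inf): OK
  at node 20 with bounds (19, 24): OK
  at node 48 with bounds (24, +inf): OK
  at node 35 with bounds (24, 48): OK
No violation found at any node.
Result: Valid BST


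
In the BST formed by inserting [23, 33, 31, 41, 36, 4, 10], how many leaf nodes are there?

Tree built from: [23, 33, 31, 41, 36, 4, 10]
Tree (level-order array): [23, 4, 33, None, 10, 31, 41, None, None, None, None, 36]
Rule: A leaf has 0 children.
Per-node child counts:
  node 23: 2 child(ren)
  node 4: 1 child(ren)
  node 10: 0 child(ren)
  node 33: 2 child(ren)
  node 31: 0 child(ren)
  node 41: 1 child(ren)
  node 36: 0 child(ren)
Matching nodes: [10, 31, 36]
Count of leaf nodes: 3


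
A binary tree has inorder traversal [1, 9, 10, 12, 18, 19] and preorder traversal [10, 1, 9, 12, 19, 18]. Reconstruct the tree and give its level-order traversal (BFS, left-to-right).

Inorder:  [1, 9, 10, 12, 18, 19]
Preorder: [10, 1, 9, 12, 19, 18]
Algorithm: preorder visits root first, so consume preorder in order;
for each root, split the current inorder slice at that value into
left-subtree inorder and right-subtree inorder, then recurse.
Recursive splits:
  root=10; inorder splits into left=[1, 9], right=[12, 18, 19]
  root=1; inorder splits into left=[], right=[9]
  root=9; inorder splits into left=[], right=[]
  root=12; inorder splits into left=[], right=[18, 19]
  root=19; inorder splits into left=[18], right=[]
  root=18; inorder splits into left=[], right=[]
Reconstructed level-order: [10, 1, 12, 9, 19, 18]


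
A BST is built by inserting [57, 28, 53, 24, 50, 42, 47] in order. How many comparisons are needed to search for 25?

Search path for 25: 57 -> 28 -> 24
Found: False
Comparisons: 3


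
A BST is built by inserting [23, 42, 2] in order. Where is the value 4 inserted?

Starting tree (level order): [23, 2, 42]
Insertion path: 23 -> 2
Result: insert 4 as right child of 2
Final tree (level order): [23, 2, 42, None, 4]


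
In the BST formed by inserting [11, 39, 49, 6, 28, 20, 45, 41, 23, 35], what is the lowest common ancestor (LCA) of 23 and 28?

Tree insertion order: [11, 39, 49, 6, 28, 20, 45, 41, 23, 35]
Tree (level-order array): [11, 6, 39, None, None, 28, 49, 20, 35, 45, None, None, 23, None, None, 41]
In a BST, the LCA of p=23, q=28 is the first node v on the
root-to-leaf path with p <= v <= q (go left if both < v, right if both > v).
Walk from root:
  at 11: both 23 and 28 > 11, go right
  at 39: both 23 and 28 < 39, go left
  at 28: 23 <= 28 <= 28, this is the LCA
LCA = 28


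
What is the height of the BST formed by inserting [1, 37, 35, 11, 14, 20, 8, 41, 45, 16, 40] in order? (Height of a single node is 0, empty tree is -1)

Insertion order: [1, 37, 35, 11, 14, 20, 8, 41, 45, 16, 40]
Tree (level-order array): [1, None, 37, 35, 41, 11, None, 40, 45, 8, 14, None, None, None, None, None, None, None, 20, 16]
Compute height bottom-up (empty subtree = -1):
  height(8) = 1 + max(-1, -1) = 0
  height(16) = 1 + max(-1, -1) = 0
  height(20) = 1 + max(0, -1) = 1
  height(14) = 1 + max(-1, 1) = 2
  height(11) = 1 + max(0, 2) = 3
  height(35) = 1 + max(3, -1) = 4
  height(40) = 1 + max(-1, -1) = 0
  height(45) = 1 + max(-1, -1) = 0
  height(41) = 1 + max(0, 0) = 1
  height(37) = 1 + max(4, 1) = 5
  height(1) = 1 + max(-1, 5) = 6
Height = 6


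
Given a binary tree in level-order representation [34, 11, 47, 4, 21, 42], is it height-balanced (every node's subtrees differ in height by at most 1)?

Tree (level-order array): [34, 11, 47, 4, 21, 42]
Definition: a tree is height-balanced if, at every node, |h(left) - h(right)| <= 1 (empty subtree has height -1).
Bottom-up per-node check:
  node 4: h_left=-1, h_right=-1, diff=0 [OK], height=0
  node 21: h_left=-1, h_right=-1, diff=0 [OK], height=0
  node 11: h_left=0, h_right=0, diff=0 [OK], height=1
  node 42: h_left=-1, h_right=-1, diff=0 [OK], height=0
  node 47: h_left=0, h_right=-1, diff=1 [OK], height=1
  node 34: h_left=1, h_right=1, diff=0 [OK], height=2
All nodes satisfy the balance condition.
Result: Balanced


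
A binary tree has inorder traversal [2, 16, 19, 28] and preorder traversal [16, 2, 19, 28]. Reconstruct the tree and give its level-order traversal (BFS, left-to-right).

Inorder:  [2, 16, 19, 28]
Preorder: [16, 2, 19, 28]
Algorithm: preorder visits root first, so consume preorder in order;
for each root, split the current inorder slice at that value into
left-subtree inorder and right-subtree inorder, then recurse.
Recursive splits:
  root=16; inorder splits into left=[2], right=[19, 28]
  root=2; inorder splits into left=[], right=[]
  root=19; inorder splits into left=[], right=[28]
  root=28; inorder splits into left=[], right=[]
Reconstructed level-order: [16, 2, 19, 28]


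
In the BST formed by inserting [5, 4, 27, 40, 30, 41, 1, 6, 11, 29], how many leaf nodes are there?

Tree built from: [5, 4, 27, 40, 30, 41, 1, 6, 11, 29]
Tree (level-order array): [5, 4, 27, 1, None, 6, 40, None, None, None, 11, 30, 41, None, None, 29]
Rule: A leaf has 0 children.
Per-node child counts:
  node 5: 2 child(ren)
  node 4: 1 child(ren)
  node 1: 0 child(ren)
  node 27: 2 child(ren)
  node 6: 1 child(ren)
  node 11: 0 child(ren)
  node 40: 2 child(ren)
  node 30: 1 child(ren)
  node 29: 0 child(ren)
  node 41: 0 child(ren)
Matching nodes: [1, 11, 29, 41]
Count of leaf nodes: 4


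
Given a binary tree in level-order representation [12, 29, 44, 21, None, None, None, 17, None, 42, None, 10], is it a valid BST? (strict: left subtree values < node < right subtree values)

Level-order array: [12, 29, 44, 21, None, None, None, 17, None, 42, None, 10]
Validate using subtree bounds (lo, hi): at each node, require lo < value < hi,
then recurse left with hi=value and right with lo=value.
Preorder trace (stopping at first violation):
  at node 12 with bounds (-inf, +inf): OK
  at node 29 with bounds (-inf, 12): VIOLATION
Node 29 violates its bound: not (-inf < 29 < 12).
Result: Not a valid BST


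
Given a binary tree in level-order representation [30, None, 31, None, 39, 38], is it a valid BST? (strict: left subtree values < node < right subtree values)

Level-order array: [30, None, 31, None, 39, 38]
Validate using subtree bounds (lo, hi): at each node, require lo < value < hi,
then recurse left with hi=value and right with lo=value.
Preorder trace (stopping at first violation):
  at node 30 with bounds (-inf, +inf): OK
  at node 31 with bounds (30, +inf): OK
  at node 39 with bounds (31, +inf): OK
  at node 38 with bounds (31, 39): OK
No violation found at any node.
Result: Valid BST


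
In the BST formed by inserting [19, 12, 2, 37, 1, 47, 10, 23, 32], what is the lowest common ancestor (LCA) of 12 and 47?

Tree insertion order: [19, 12, 2, 37, 1, 47, 10, 23, 32]
Tree (level-order array): [19, 12, 37, 2, None, 23, 47, 1, 10, None, 32]
In a BST, the LCA of p=12, q=47 is the first node v on the
root-to-leaf path with p <= v <= q (go left if both < v, right if both > v).
Walk from root:
  at 19: 12 <= 19 <= 47, this is the LCA
LCA = 19


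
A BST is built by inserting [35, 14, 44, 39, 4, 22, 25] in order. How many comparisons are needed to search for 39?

Search path for 39: 35 -> 44 -> 39
Found: True
Comparisons: 3


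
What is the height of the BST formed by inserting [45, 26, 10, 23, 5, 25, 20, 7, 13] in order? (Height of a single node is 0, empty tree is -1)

Insertion order: [45, 26, 10, 23, 5, 25, 20, 7, 13]
Tree (level-order array): [45, 26, None, 10, None, 5, 23, None, 7, 20, 25, None, None, 13]
Compute height bottom-up (empty subtree = -1):
  height(7) = 1 + max(-1, -1) = 0
  height(5) = 1 + max(-1, 0) = 1
  height(13) = 1 + max(-1, -1) = 0
  height(20) = 1 + max(0, -1) = 1
  height(25) = 1 + max(-1, -1) = 0
  height(23) = 1 + max(1, 0) = 2
  height(10) = 1 + max(1, 2) = 3
  height(26) = 1 + max(3, -1) = 4
  height(45) = 1 + max(4, -1) = 5
Height = 5


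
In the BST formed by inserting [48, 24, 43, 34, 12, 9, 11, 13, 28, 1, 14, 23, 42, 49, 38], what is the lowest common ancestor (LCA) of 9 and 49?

Tree insertion order: [48, 24, 43, 34, 12, 9, 11, 13, 28, 1, 14, 23, 42, 49, 38]
Tree (level-order array): [48, 24, 49, 12, 43, None, None, 9, 13, 34, None, 1, 11, None, 14, 28, 42, None, None, None, None, None, 23, None, None, 38]
In a BST, the LCA of p=9, q=49 is the first node v on the
root-to-leaf path with p <= v <= q (go left if both < v, right if both > v).
Walk from root:
  at 48: 9 <= 48 <= 49, this is the LCA
LCA = 48


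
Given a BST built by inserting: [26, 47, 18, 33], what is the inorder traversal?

Tree insertion order: [26, 47, 18, 33]
Tree (level-order array): [26, 18, 47, None, None, 33]
Inorder traversal: [18, 26, 33, 47]


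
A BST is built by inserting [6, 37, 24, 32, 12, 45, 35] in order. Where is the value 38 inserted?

Starting tree (level order): [6, None, 37, 24, 45, 12, 32, None, None, None, None, None, 35]
Insertion path: 6 -> 37 -> 45
Result: insert 38 as left child of 45
Final tree (level order): [6, None, 37, 24, 45, 12, 32, 38, None, None, None, None, 35]


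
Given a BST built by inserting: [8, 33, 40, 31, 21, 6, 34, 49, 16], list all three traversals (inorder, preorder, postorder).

Tree insertion order: [8, 33, 40, 31, 21, 6, 34, 49, 16]
Tree (level-order array): [8, 6, 33, None, None, 31, 40, 21, None, 34, 49, 16]
Inorder (L, root, R): [6, 8, 16, 21, 31, 33, 34, 40, 49]
Preorder (root, L, R): [8, 6, 33, 31, 21, 16, 40, 34, 49]
Postorder (L, R, root): [6, 16, 21, 31, 34, 49, 40, 33, 8]


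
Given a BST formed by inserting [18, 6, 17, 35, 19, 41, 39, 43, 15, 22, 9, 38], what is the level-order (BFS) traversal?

Tree insertion order: [18, 6, 17, 35, 19, 41, 39, 43, 15, 22, 9, 38]
Tree (level-order array): [18, 6, 35, None, 17, 19, 41, 15, None, None, 22, 39, 43, 9, None, None, None, 38]
BFS from the root, enqueuing left then right child of each popped node:
  queue [18] -> pop 18, enqueue [6, 35], visited so far: [18]
  queue [6, 35] -> pop 6, enqueue [17], visited so far: [18, 6]
  queue [35, 17] -> pop 35, enqueue [19, 41], visited so far: [18, 6, 35]
  queue [17, 19, 41] -> pop 17, enqueue [15], visited so far: [18, 6, 35, 17]
  queue [19, 41, 15] -> pop 19, enqueue [22], visited so far: [18, 6, 35, 17, 19]
  queue [41, 15, 22] -> pop 41, enqueue [39, 43], visited so far: [18, 6, 35, 17, 19, 41]
  queue [15, 22, 39, 43] -> pop 15, enqueue [9], visited so far: [18, 6, 35, 17, 19, 41, 15]
  queue [22, 39, 43, 9] -> pop 22, enqueue [none], visited so far: [18, 6, 35, 17, 19, 41, 15, 22]
  queue [39, 43, 9] -> pop 39, enqueue [38], visited so far: [18, 6, 35, 17, 19, 41, 15, 22, 39]
  queue [43, 9, 38] -> pop 43, enqueue [none], visited so far: [18, 6, 35, 17, 19, 41, 15, 22, 39, 43]
  queue [9, 38] -> pop 9, enqueue [none], visited so far: [18, 6, 35, 17, 19, 41, 15, 22, 39, 43, 9]
  queue [38] -> pop 38, enqueue [none], visited so far: [18, 6, 35, 17, 19, 41, 15, 22, 39, 43, 9, 38]
Result: [18, 6, 35, 17, 19, 41, 15, 22, 39, 43, 9, 38]


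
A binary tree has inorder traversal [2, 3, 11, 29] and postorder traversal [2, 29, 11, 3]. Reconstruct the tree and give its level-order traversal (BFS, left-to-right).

Inorder:   [2, 3, 11, 29]
Postorder: [2, 29, 11, 3]
Algorithm: postorder visits root last, so walk postorder right-to-left;
each value is the root of the current inorder slice — split it at that
value, recurse on the right subtree first, then the left.
Recursive splits:
  root=3; inorder splits into left=[2], right=[11, 29]
  root=11; inorder splits into left=[], right=[29]
  root=29; inorder splits into left=[], right=[]
  root=2; inorder splits into left=[], right=[]
Reconstructed level-order: [3, 2, 11, 29]


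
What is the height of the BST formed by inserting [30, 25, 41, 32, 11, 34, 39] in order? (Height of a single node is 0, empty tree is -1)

Insertion order: [30, 25, 41, 32, 11, 34, 39]
Tree (level-order array): [30, 25, 41, 11, None, 32, None, None, None, None, 34, None, 39]
Compute height bottom-up (empty subtree = -1):
  height(11) = 1 + max(-1, -1) = 0
  height(25) = 1 + max(0, -1) = 1
  height(39) = 1 + max(-1, -1) = 0
  height(34) = 1 + max(-1, 0) = 1
  height(32) = 1 + max(-1, 1) = 2
  height(41) = 1 + max(2, -1) = 3
  height(30) = 1 + max(1, 3) = 4
Height = 4


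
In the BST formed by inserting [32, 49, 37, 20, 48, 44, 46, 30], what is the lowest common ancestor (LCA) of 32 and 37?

Tree insertion order: [32, 49, 37, 20, 48, 44, 46, 30]
Tree (level-order array): [32, 20, 49, None, 30, 37, None, None, None, None, 48, 44, None, None, 46]
In a BST, the LCA of p=32, q=37 is the first node v on the
root-to-leaf path with p <= v <= q (go left if both < v, right if both > v).
Walk from root:
  at 32: 32 <= 32 <= 37, this is the LCA
LCA = 32


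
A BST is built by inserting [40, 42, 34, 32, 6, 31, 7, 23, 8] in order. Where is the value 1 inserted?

Starting tree (level order): [40, 34, 42, 32, None, None, None, 6, None, None, 31, 7, None, None, 23, 8]
Insertion path: 40 -> 34 -> 32 -> 6
Result: insert 1 as left child of 6
Final tree (level order): [40, 34, 42, 32, None, None, None, 6, None, 1, 31, None, None, 7, None, None, 23, 8]


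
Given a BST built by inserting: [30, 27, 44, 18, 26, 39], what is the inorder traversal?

Tree insertion order: [30, 27, 44, 18, 26, 39]
Tree (level-order array): [30, 27, 44, 18, None, 39, None, None, 26]
Inorder traversal: [18, 26, 27, 30, 39, 44]


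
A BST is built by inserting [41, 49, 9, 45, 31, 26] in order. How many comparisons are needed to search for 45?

Search path for 45: 41 -> 49 -> 45
Found: True
Comparisons: 3


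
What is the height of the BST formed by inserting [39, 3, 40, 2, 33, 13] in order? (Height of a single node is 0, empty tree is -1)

Insertion order: [39, 3, 40, 2, 33, 13]
Tree (level-order array): [39, 3, 40, 2, 33, None, None, None, None, 13]
Compute height bottom-up (empty subtree = -1):
  height(2) = 1 + max(-1, -1) = 0
  height(13) = 1 + max(-1, -1) = 0
  height(33) = 1 + max(0, -1) = 1
  height(3) = 1 + max(0, 1) = 2
  height(40) = 1 + max(-1, -1) = 0
  height(39) = 1 + max(2, 0) = 3
Height = 3
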